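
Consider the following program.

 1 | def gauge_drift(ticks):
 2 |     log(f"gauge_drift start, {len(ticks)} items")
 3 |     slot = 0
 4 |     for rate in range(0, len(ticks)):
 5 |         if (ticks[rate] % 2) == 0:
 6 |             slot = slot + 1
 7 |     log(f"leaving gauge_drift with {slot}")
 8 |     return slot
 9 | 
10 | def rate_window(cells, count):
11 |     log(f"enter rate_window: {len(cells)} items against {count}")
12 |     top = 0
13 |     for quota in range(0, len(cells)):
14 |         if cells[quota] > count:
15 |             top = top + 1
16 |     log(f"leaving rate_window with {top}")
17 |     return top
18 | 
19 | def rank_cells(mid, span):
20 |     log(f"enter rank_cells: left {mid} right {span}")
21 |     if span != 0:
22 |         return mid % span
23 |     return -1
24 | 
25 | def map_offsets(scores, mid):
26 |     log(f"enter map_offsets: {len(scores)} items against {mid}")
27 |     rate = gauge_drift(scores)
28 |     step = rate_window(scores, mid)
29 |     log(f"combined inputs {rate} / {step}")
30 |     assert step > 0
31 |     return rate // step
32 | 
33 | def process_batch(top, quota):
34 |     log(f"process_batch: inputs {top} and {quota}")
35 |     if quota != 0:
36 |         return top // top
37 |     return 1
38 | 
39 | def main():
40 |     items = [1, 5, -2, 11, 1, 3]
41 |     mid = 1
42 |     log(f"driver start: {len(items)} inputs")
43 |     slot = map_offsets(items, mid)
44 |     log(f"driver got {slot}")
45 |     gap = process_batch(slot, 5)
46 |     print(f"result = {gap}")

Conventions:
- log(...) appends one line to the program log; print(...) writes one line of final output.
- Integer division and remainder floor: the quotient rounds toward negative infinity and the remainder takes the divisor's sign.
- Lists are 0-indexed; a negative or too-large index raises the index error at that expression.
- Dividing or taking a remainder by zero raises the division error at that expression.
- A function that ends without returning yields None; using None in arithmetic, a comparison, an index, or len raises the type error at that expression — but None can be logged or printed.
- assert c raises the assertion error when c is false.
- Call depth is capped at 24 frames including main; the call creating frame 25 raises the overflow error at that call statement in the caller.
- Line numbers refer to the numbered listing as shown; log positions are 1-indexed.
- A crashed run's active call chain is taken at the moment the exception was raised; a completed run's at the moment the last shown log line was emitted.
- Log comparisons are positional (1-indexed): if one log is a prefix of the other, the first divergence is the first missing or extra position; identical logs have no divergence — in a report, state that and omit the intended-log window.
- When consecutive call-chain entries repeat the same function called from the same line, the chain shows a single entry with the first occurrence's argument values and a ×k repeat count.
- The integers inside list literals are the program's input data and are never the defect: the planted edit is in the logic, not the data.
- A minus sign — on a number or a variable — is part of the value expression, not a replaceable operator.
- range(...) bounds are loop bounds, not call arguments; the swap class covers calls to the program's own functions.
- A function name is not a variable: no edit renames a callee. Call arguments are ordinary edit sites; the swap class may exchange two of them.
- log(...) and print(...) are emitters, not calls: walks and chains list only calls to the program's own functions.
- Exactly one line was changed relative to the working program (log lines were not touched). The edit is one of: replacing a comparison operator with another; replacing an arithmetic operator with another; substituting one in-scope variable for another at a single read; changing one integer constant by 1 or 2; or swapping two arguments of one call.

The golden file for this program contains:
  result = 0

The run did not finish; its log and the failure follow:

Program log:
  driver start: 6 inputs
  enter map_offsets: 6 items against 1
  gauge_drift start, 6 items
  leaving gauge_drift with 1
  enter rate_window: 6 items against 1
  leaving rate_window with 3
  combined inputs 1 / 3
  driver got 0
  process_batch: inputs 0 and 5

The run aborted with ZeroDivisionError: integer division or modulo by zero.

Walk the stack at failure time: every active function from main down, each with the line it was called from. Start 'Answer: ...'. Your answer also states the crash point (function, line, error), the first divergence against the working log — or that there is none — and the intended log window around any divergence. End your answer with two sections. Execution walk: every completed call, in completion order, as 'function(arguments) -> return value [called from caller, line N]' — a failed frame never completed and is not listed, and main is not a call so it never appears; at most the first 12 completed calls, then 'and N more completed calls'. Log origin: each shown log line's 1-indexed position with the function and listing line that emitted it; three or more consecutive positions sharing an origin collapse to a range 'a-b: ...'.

Answer: main -> process_batch (called at line 45).
The tell: Every log line matches the working run — the failure is the only observable divergence.
Crash: process_batch, line 36, ZeroDivisionError.
First divergence: none; the two logs match at every position.
Execution walk:
  gauge_drift([1, 5, -2, 11, 1, 3]) -> 1  [called from map_offsets, line 27]
  rate_window([1, 5, -2, 11, 1, 3], 1) -> 3  [called from map_offsets, line 28]
  map_offsets([1, 5, -2, 11, 1, 3], 1) -> 0  [called from main, line 43]
Log origins:
  1: logged in main at line 42
  2: logged in map_offsets at line 26
  3: logged in gauge_drift at line 2
  4: logged in gauge_drift at line 7
  5: logged in rate_window at line 11
  6: logged in rate_window at line 16
  7: logged in map_offsets at line 29
  8: logged in main at line 44
  9: logged in process_batch at line 34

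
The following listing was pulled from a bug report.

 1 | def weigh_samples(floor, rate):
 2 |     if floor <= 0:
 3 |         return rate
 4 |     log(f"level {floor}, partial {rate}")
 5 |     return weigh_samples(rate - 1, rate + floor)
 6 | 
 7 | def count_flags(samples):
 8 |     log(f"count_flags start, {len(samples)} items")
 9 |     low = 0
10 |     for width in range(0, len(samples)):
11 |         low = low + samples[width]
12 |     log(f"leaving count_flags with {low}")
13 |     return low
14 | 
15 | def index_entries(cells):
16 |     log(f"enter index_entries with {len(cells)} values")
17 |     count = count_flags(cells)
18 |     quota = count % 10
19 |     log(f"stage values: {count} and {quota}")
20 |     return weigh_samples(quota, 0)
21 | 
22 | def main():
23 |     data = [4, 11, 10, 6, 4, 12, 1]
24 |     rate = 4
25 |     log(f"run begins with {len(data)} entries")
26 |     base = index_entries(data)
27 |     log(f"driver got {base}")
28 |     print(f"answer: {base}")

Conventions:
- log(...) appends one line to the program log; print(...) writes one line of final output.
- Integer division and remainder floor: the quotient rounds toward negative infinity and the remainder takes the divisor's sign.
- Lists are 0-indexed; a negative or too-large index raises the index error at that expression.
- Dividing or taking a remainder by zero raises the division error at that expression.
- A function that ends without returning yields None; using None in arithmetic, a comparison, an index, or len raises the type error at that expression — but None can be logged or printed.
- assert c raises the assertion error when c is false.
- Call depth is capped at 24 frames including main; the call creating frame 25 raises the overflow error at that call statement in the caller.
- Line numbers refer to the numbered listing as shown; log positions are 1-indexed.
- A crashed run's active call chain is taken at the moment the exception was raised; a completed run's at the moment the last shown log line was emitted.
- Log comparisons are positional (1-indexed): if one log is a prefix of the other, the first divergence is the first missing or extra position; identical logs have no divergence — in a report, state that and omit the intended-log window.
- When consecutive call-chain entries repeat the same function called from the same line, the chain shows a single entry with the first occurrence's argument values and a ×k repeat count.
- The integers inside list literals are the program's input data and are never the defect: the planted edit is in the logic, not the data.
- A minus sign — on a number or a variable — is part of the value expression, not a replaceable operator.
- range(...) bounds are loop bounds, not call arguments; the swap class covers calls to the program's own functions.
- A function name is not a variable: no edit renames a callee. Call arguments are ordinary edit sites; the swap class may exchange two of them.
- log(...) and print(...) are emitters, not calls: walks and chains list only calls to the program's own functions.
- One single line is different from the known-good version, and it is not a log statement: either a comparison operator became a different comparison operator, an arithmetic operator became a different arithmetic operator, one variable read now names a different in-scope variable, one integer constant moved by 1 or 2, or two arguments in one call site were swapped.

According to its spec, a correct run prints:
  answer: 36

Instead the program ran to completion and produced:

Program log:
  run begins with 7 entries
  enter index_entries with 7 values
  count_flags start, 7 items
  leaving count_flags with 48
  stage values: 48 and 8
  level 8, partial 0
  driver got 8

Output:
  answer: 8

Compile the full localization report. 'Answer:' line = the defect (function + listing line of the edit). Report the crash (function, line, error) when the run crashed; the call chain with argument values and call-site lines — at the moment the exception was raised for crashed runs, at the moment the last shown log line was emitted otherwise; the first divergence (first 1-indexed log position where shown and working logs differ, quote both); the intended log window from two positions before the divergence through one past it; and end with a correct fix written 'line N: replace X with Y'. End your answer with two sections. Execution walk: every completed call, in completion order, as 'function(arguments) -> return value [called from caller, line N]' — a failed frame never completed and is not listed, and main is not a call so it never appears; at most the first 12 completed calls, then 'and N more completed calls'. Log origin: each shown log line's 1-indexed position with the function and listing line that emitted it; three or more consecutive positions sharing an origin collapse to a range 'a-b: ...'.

Answer: the defect is in weigh_samples at line 5.
Key fact: Everything matches until log position 7, which reads 'driver got 8' in place of 'level 7, partial 8'.
Call chain: main.
First divergence: position 7 — the shown line 'driver got 8' should read 'level 7, partial 8'.
Intended log window:
  5: stage values: 48 and 8
  6: level 8, partial 0
  7: level 7, partial 8
  8: level 6, partial 15
Execution walk:
  count_flags([4, 11, 10, 6, 4, 12, 1]) -> 48  [called from index_entries, line 17]
  weigh_samples(-1, 8) -> 8  [called from weigh_samples, line 5]
  weigh_samples(8, 0) -> 8  [called from index_entries, line 20]
  index_entries([4, 11, 10, 6, 4, 12, 1]) -> 8  [called from main, line 26]
Log origin:
  1: from main, line 25
  2: from index_entries, line 16
  3: from count_flags, line 8
  4: from count_flags, line 12
  5: from index_entries, line 19
  6: from weigh_samples, line 4
  7: from main, line 27
A correct fix: line 5: replace `rate - 1` with `floor - 1`.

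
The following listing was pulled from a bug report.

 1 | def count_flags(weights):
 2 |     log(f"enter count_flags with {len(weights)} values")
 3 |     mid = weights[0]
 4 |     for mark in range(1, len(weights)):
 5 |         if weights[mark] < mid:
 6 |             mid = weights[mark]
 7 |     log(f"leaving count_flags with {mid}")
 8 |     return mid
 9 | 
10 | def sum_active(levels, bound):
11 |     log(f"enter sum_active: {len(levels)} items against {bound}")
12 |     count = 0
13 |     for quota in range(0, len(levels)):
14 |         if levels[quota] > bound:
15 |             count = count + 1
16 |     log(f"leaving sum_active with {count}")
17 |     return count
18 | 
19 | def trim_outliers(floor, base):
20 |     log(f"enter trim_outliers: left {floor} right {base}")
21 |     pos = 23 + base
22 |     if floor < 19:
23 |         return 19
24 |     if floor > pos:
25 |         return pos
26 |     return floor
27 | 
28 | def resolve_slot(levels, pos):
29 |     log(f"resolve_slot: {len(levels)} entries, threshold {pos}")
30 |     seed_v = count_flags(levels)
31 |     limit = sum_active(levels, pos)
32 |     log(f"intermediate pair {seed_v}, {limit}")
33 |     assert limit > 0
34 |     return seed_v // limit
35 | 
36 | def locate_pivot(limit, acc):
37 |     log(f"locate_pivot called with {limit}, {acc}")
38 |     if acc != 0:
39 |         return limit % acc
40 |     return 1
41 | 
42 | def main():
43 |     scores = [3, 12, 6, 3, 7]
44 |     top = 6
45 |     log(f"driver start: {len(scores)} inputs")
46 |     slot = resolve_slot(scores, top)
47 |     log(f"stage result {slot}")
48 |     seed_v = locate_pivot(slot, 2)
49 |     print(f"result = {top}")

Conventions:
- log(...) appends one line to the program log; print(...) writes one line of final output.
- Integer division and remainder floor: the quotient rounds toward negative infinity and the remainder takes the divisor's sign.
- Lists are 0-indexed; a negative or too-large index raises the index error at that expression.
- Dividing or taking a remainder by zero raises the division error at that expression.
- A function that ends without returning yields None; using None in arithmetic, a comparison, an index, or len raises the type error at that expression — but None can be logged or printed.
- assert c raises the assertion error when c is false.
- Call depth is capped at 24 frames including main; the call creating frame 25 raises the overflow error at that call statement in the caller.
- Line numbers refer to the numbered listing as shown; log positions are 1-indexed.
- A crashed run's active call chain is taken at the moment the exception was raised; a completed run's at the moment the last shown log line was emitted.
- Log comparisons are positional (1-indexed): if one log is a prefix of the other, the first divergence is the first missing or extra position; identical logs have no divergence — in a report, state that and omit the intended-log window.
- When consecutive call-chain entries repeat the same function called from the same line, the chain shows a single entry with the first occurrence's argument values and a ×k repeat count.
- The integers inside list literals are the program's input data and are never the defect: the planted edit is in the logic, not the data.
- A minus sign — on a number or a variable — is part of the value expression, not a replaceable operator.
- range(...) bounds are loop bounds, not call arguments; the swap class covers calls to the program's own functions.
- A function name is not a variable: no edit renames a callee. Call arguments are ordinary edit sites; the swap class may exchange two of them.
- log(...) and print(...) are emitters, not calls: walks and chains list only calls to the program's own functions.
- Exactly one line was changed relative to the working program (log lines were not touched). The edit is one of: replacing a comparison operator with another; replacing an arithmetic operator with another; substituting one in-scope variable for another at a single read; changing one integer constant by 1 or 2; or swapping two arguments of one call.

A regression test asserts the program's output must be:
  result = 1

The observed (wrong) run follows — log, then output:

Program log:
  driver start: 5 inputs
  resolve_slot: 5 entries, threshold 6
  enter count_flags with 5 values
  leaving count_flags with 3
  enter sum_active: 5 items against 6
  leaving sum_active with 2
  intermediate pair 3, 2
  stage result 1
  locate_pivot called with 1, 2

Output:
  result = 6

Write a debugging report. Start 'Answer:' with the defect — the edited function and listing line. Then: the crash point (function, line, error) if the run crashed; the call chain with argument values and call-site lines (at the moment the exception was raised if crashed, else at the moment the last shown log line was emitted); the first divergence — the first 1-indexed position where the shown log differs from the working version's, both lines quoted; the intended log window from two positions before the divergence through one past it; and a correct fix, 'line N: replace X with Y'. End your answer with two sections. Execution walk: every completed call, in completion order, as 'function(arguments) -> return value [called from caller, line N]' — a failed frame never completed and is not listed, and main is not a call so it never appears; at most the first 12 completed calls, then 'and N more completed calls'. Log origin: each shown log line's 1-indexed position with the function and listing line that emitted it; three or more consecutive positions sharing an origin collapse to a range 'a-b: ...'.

Answer: the defect is in main at line 49.
The tell: Log streams are identical — the defect surfaces only in the printed output.
Call chain: main -> locate_pivot(1, 2) (called at line 48).
First divergence: there is none — every log position agrees.
Execution walk:
  count_flags([3, 12, 6, 3, 7]) -> 3  [called from resolve_slot, line 30]
  sum_active([3, 12, 6, 3, 7], 6) -> 2  [called from resolve_slot, line 31]
  resolve_slot([3, 12, 6, 3, 7], 6) -> 1  [called from main, line 46]
  locate_pivot(1, 2) -> 1  [called from main, line 48]
Log line origins:
  1: logged in main at line 45
  2: logged in resolve_slot at line 29
  3: logged in count_flags at line 2
  4: logged in count_flags at line 7
  5: logged in sum_active at line 11
  6: logged in sum_active at line 16
  7: logged in resolve_slot at line 32
  8: logged in main at line 47
  9: logged in locate_pivot at line 37
A correct fix: line 49: replace `top` with `seed_v`.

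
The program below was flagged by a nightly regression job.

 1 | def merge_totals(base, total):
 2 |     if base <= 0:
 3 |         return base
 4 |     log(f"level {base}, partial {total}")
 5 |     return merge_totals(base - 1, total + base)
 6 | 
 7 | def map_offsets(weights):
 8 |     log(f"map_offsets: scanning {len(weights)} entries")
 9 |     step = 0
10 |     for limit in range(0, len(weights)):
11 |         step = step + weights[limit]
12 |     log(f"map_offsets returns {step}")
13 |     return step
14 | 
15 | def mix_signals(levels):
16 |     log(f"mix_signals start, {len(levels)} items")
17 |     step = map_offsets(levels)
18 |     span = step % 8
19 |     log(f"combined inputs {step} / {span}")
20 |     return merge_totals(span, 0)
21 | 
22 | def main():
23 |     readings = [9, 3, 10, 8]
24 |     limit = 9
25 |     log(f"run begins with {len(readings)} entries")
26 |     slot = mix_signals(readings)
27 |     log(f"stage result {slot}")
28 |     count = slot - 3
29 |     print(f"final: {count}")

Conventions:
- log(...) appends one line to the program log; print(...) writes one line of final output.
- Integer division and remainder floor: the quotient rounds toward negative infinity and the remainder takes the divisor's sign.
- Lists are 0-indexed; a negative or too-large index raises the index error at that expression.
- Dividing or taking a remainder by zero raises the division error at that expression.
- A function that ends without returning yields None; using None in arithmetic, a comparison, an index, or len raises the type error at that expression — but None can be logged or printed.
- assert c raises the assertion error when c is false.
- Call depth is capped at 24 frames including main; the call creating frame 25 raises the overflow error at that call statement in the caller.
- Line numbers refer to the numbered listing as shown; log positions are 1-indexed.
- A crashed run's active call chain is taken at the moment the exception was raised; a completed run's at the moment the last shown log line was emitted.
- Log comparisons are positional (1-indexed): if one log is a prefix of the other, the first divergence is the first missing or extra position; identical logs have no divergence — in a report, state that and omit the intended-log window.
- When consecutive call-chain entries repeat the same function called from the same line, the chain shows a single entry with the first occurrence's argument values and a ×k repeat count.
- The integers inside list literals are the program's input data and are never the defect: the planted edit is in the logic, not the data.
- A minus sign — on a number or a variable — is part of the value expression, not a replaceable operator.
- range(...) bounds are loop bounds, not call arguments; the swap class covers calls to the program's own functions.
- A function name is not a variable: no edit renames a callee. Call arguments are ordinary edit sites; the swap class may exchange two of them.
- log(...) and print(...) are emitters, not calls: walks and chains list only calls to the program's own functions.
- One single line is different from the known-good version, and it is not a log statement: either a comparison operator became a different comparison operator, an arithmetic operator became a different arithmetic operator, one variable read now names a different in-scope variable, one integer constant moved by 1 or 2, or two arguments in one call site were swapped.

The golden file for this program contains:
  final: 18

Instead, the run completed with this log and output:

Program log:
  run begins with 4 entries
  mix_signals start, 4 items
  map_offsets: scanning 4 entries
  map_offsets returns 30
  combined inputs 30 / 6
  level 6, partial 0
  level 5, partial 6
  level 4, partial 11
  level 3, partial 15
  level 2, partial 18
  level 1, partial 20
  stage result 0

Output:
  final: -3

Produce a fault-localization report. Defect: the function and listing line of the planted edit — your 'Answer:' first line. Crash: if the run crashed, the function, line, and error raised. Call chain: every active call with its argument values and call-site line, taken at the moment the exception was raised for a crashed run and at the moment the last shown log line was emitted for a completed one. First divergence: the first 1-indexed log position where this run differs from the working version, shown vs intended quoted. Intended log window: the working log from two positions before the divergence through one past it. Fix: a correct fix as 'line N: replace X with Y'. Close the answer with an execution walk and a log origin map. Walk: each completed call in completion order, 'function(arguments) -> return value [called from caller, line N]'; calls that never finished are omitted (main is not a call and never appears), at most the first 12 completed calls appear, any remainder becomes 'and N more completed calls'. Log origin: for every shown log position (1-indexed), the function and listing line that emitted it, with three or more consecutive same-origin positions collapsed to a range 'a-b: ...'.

Answer: the defect is in merge_totals at line 3.
The tell: Log line 12 is where behavior first shows: 'stage result 0' appears instead of 'stage result 21'.
Call chain: main.
First divergence: position 12; shown 'stage result 0' vs intended 'stage result 21'.
Intended log window:
  10: level 2, partial 18
  11: level 1, partial 20
  12: stage result 21
Execution walk:
  map_offsets([9, 3, 10, 8]) -> 30  [called from mix_signals, line 17]
  merge_totals(0, 21) -> 0  [called from merge_totals, line 5]
  merge_totals(1, 20) -> 0  [called from merge_totals, line 5]
  merge_totals(2, 18) -> 0  [called from merge_totals, line 5]
  merge_totals(3, 15) -> 0  [called from merge_totals, line 5]
  merge_totals(4, 11) -> 0  [called from merge_totals, line 5]
  merge_totals(5, 6) -> 0  [called from merge_totals, line 5]
  merge_totals(6, 0) -> 0  [called from mix_signals, line 20]
  mix_signals([9, 3, 10, 8]) -> 0  [called from main, line 26]
Log origin:
  1 — main, line 25
  2 — mix_signals, line 16
  3 — map_offsets, line 8
  4 — map_offsets, line 12
  5 — mix_signals, line 19
  6-11 — merge_totals, line 4
  12 — main, line 27
A correct fix: line 3: replace `base` with `total`.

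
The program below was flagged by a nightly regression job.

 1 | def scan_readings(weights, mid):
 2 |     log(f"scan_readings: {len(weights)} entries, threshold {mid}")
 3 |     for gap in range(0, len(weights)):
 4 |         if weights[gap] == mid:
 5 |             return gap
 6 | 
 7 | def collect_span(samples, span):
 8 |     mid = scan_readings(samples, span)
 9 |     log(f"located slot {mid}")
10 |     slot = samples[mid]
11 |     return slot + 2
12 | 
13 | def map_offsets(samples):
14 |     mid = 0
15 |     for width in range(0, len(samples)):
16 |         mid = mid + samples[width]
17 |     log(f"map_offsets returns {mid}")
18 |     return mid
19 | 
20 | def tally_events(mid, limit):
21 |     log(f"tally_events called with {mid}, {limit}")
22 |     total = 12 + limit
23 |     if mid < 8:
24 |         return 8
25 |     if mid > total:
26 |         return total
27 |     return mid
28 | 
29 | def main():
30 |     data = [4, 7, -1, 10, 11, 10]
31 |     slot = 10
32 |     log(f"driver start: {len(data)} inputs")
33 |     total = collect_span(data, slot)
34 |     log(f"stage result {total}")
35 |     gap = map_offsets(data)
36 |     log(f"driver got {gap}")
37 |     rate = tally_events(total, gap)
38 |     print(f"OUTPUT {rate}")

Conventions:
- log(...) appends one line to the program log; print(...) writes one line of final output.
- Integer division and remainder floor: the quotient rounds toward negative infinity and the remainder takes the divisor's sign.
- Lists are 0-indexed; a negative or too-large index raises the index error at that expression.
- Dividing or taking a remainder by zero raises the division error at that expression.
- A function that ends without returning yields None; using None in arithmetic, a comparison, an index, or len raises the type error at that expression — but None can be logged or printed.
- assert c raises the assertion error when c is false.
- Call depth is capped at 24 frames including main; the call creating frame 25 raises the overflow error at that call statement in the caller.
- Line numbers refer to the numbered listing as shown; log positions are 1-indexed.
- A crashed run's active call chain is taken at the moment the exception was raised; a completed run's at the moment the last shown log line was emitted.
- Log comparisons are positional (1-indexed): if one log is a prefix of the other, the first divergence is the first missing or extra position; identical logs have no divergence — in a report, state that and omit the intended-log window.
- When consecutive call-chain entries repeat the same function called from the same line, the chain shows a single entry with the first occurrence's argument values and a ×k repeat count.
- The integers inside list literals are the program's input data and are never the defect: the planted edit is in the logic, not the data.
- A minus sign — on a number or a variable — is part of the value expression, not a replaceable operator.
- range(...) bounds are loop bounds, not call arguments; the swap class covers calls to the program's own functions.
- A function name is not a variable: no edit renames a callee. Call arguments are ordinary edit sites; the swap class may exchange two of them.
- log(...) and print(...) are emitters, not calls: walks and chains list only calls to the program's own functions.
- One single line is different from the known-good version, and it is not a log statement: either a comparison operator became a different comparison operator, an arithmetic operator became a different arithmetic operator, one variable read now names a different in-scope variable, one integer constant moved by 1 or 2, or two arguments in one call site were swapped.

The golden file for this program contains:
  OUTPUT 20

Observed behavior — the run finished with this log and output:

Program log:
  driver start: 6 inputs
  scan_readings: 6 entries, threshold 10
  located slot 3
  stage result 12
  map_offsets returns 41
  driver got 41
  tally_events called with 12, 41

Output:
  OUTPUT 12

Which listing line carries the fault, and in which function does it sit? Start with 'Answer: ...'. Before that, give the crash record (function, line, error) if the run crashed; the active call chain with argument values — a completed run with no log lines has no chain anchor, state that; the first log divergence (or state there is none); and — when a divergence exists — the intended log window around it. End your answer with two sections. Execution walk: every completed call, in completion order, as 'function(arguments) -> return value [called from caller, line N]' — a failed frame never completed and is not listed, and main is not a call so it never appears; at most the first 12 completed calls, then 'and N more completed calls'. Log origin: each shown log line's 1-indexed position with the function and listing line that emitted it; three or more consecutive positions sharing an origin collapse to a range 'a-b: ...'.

Answer: the defect is in collect_span at line 11.
Key fact: At log position 4 the runs split — shown 'stage result 12', but the working version logs 'stage result 20'.
Call chain: main -> tally_events(12, 41) (called at line 37).
First divergence: position 4 — shown 'stage result 12', intended 'stage result 20'.
Intended log window:
  2: scan_readings: 6 entries, threshold 10
  3: located slot 3
  4: stage result 20
  5: map_offsets returns 41
Execution walk:
  scan_readings([4, 7, -1, 10, 11, 10], 10) -> 3  [called from collect_span, line 8]
  collect_span([4, 7, -1, 10, 11, 10], 10) -> 12  [called from main, line 33]
  map_offsets([4, 7, -1, 10, 11, 10]) -> 41  [called from main, line 35]
  tally_events(12, 41) -> 12  [called from main, line 37]
Log origin:
  1 — main, line 32
  2 — scan_readings, line 2
  3 — collect_span, line 9
  4 — main, line 34
  5 — map_offsets, line 17
  6 — main, line 36
  7 — tally_events, line 21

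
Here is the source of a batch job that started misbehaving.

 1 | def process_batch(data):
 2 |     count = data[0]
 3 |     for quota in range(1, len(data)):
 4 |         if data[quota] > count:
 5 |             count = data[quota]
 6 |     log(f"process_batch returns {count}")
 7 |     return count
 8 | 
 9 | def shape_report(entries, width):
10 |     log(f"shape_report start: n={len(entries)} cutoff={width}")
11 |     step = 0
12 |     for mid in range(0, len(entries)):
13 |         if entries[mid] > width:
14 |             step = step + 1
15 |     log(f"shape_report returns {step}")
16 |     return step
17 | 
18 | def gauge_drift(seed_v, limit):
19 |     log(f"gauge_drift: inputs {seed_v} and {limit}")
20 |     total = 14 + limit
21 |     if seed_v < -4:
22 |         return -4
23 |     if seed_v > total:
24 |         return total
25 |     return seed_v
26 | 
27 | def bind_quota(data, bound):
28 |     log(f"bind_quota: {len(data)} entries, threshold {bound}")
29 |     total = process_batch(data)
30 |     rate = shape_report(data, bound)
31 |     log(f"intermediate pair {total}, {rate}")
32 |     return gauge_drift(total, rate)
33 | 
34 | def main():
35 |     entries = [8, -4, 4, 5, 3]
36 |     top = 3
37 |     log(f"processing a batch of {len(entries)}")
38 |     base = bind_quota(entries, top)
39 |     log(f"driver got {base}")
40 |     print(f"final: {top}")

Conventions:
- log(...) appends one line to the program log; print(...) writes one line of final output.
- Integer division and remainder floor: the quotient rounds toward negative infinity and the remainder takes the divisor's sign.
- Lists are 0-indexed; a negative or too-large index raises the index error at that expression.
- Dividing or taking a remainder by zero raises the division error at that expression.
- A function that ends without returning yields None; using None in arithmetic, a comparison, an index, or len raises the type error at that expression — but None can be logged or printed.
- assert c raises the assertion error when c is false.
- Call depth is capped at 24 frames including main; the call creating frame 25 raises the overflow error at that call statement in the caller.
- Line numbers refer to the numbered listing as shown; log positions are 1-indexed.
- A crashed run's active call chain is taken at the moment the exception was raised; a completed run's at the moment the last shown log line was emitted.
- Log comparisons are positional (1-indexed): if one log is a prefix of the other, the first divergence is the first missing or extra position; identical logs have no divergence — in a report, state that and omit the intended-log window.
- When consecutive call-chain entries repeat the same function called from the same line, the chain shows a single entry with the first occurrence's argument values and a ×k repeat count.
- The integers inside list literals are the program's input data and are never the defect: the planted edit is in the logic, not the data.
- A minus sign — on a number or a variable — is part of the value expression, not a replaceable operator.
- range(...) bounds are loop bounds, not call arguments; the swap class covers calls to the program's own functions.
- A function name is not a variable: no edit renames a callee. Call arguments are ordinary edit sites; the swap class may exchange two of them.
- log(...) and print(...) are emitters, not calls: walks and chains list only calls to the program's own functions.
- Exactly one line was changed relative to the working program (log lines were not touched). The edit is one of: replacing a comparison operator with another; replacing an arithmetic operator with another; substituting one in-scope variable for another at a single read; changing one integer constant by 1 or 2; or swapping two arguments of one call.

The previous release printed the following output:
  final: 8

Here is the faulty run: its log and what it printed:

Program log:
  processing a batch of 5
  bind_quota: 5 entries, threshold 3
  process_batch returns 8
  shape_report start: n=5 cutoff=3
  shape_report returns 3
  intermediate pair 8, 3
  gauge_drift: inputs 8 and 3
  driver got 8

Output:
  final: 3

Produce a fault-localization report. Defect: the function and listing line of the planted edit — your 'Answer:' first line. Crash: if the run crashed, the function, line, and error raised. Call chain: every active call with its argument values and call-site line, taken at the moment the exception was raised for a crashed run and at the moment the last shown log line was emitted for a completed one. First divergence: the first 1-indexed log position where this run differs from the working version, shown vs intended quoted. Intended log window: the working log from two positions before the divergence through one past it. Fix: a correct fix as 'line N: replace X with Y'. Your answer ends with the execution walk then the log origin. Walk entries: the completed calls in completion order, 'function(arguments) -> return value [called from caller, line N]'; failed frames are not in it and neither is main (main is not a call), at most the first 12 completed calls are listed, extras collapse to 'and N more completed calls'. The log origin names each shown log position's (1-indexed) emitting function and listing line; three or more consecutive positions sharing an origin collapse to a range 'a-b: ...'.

Answer: the defect is in main at line 40.
Core observation: Log streams are identical — the defect surfaces only in the printed output.
Call chain: main.
First divergence: none (the log streams are identical).
Execution walk:
  process_batch([8, -4, 4, 5, 3]) -> 8  [called from bind_quota, line 29]
  shape_report([8, -4, 4, 5, 3], 3) -> 3  [called from bind_quota, line 30]
  gauge_drift(8, 3) -> 8  [called from bind_quota, line 32]
  bind_quota([8, -4, 4, 5, 3], 3) -> 8  [called from main, line 38]
Log origin:
  1: logged in main at line 37
  2: logged in bind_quota at line 28
  3: logged in process_batch at line 6
  4: logged in shape_report at line 10
  5: logged in shape_report at line 15
  6: logged in bind_quota at line 31
  7: logged in gauge_drift at line 19
  8: logged in main at line 39
A correct fix: line 40: replace `top` with `base`.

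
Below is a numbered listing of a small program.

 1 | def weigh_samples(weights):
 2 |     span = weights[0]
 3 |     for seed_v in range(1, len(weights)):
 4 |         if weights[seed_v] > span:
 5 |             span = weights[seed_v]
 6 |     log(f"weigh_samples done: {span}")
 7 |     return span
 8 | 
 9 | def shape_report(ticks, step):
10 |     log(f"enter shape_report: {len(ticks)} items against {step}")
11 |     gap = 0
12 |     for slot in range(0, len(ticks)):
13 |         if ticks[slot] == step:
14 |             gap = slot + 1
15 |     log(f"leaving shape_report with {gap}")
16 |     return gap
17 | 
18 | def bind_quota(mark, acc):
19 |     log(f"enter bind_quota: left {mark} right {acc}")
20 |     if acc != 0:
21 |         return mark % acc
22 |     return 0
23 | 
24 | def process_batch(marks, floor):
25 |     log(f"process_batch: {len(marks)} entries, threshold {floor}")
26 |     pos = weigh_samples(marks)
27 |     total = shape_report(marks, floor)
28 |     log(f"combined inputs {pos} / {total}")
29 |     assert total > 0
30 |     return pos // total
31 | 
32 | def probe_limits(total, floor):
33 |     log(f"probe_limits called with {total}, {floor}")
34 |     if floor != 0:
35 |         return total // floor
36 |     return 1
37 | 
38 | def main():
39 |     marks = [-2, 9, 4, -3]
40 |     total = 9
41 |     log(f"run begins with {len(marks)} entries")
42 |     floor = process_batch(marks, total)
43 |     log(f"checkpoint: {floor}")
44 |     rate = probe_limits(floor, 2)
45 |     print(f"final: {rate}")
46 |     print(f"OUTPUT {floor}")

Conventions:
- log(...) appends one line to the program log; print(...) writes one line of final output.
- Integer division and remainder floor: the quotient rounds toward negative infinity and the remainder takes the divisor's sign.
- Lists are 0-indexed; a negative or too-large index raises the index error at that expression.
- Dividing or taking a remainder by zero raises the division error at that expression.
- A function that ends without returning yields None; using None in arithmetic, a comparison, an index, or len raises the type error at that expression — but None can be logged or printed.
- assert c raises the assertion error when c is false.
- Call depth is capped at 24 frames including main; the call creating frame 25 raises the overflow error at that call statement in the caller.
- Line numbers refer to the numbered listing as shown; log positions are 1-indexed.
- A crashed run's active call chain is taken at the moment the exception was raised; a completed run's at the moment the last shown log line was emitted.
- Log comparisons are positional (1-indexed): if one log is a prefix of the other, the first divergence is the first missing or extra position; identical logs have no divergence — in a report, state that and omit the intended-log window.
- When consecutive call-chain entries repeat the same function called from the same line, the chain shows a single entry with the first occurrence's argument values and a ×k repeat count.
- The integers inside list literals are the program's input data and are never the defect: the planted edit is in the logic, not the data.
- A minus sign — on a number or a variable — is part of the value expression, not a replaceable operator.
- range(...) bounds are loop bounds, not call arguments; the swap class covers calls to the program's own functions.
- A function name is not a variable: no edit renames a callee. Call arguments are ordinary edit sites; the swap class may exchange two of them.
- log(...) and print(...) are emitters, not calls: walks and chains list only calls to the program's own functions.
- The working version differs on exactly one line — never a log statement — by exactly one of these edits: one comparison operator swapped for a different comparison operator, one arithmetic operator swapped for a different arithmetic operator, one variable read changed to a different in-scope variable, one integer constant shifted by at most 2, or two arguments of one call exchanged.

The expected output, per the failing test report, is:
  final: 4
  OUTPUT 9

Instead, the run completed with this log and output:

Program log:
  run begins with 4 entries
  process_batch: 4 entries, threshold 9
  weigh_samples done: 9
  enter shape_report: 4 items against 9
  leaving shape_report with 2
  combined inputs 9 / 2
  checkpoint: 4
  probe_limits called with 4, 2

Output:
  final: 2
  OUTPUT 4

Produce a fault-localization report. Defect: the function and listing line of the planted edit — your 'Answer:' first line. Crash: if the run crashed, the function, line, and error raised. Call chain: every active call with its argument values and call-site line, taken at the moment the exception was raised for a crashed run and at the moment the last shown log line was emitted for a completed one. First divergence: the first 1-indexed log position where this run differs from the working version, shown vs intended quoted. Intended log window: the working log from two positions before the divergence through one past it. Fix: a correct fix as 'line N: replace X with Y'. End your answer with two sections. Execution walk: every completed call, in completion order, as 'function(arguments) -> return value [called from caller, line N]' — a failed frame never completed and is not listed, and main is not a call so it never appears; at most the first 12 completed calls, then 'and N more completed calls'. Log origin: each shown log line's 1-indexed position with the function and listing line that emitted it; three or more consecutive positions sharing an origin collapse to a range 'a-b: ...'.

Answer: the defect is in shape_report at line 14.
Key fact: Everything matches until log position 5, which reads 'leaving shape_report with 2' in place of 'leaving shape_report with 1'.
Call chain: main -> probe_limits(4, 2) (called at line 44).
First divergence: position 5 — shown 'leaving shape_report with 2', intended 'leaving shape_report with 1'.
Intended log window:
  3: weigh_samples done: 9
  4: enter shape_report: 4 items against 9
  5: leaving shape_report with 1
  6: combined inputs 9 / 1
Execution walk:
  weigh_samples([-2, 9, 4, -3]) -> 9  [called from process_batch, line 26]
  shape_report([-2, 9, 4, -3], 9) -> 2  [called from process_batch, line 27]
  process_batch([-2, 9, 4, -3], 9) -> 4  [called from main, line 42]
  probe_limits(4, 2) -> 2  [called from main, line 44]
Log origin:
  1: from main, line 41
  2: from process_batch, line 25
  3: from weigh_samples, line 6
  4: from shape_report, line 10
  5: from shape_report, line 15
  6: from process_batch, line 28
  7: from main, line 43
  8: from probe_limits, line 33
A correct fix: line 14: replace `slot` with `gap`.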